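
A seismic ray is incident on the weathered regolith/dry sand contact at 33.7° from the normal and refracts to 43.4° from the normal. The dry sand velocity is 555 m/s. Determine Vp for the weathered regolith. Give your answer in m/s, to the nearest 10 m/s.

sin 33.7° = 0.5548; sin 43.4° = 0.6871.
V₁ = V₂·(sin θ₁/sin θ₂) = 555·(0.5548/0.6871) = 448.18 m/s.

450 m/s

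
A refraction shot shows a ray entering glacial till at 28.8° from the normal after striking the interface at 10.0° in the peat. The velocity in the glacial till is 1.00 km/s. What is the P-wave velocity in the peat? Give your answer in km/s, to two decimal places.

0.36 km/s

Snell's law: sin 10.0°/V₁ = sin 28.8°/V₂.
V₁ = V₂·sin 10.0°/sin 28.8° = 1.00 × 0.3605 = 0.36 km/s.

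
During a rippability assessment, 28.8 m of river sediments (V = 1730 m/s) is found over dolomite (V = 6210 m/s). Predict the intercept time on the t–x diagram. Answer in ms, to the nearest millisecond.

θ_c = arcsin(V₁/V₂) = arcsin(1730/6210) = 16.18°; cos θ_c = 0.9604.
tᵢ = 2h·cos θ_c / V₁ = 2·28.8·0.9604 / 1730 = 0.03198 s.

32 ms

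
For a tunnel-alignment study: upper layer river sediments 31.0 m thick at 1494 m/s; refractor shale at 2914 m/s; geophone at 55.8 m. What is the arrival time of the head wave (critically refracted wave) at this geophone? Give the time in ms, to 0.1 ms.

θ_c = arcsin(V₁/V₂) = arcsin(1494/2914) = 30.84°, cos θ_c = 0.8586.
Intercept time tᵢ = 2h cos θ_c / V₁ = 2·31.0·0.8586/1494 = 0.03563 s.
t = x/V₂ + tᵢ = 55.8/2914 + 0.03563 = 0.05478 s.

54.8 ms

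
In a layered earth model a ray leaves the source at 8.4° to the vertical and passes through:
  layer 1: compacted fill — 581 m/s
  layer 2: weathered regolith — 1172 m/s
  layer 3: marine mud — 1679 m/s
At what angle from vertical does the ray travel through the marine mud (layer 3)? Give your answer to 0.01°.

Ray parameter p = sin 8.4° / 581 = 2.5143e-04 s/m.
sin θ_3 = p·V_3 = 2.5143e-04 × 1679 = 0.4222.
θ_3 = arcsin 0.4222 = 24.97°.

24.97°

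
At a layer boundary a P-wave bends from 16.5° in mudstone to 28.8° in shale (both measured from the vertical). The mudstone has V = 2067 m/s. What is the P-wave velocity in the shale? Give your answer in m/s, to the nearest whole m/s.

3506 m/s

sin 16.5° = 0.2840; sin 28.8° = 0.4818.
V₂ = V₁·(sin θ₂/sin θ₁) = 2067·(0.4818/0.2840) = 3506.10 m/s.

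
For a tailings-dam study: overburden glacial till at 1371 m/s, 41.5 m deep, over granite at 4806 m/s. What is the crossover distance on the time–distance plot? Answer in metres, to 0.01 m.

111.30 m

θ_c = arcsin(1371/4806) = 16.57°, so cos θ_c = 0.9584 and tᵢ = 2h cos θ_c/V₁ = 0.0580 s.
At crossover x/V₁ = x/V₂ + tᵢ ⇒ x = tᵢ/(1/V₁ − 1/V₂) = 0.05802/(7.2939e-04 − 2.0807e-04) = 111.30 m.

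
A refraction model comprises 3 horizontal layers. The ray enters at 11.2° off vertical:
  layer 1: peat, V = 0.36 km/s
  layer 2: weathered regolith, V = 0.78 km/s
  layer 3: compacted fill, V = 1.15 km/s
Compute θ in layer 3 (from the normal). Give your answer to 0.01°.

38.35°

Snell's law across each interface conserves sin θ / V, so sin θ_3 = V_3·sin θ₁/V₁.
sin θ_3 = 1.15 × sin 11.2° / 0.36 = 0.6205.
θ_3 = arcsin 0.6205 = 38.35°.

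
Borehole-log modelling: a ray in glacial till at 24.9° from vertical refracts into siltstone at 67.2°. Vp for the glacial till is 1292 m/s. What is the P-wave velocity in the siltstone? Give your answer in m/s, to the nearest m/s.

Snell's law: sin 24.9°/V₁ = sin 67.2°/V₂.
V₂ = V₁·sin 67.2°/sin 24.9° = 1292 × 2.1895 = 2828.85 m/s.

2829 m/s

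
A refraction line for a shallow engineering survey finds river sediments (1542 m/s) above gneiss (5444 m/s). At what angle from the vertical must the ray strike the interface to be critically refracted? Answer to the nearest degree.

16°

Critical incidence: sin θ_c = V₁/V₂ = 1542/5444 = 0.2832.
θ_c = arcsin 0.2832 = 16.45°.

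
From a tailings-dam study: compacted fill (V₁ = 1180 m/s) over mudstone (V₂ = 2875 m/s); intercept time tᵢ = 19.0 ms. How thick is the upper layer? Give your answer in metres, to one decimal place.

θ_c = arcsin(1180/2875) = 24.23°; cos θ_c = 0.9119.
tᵢ = 2h cos θ_c/V₁ ⇒ h = tᵢ·V₁/(2 cos θ_c) = 0.019·1180/(2·0.9119) = 12.29 m.

12.3 m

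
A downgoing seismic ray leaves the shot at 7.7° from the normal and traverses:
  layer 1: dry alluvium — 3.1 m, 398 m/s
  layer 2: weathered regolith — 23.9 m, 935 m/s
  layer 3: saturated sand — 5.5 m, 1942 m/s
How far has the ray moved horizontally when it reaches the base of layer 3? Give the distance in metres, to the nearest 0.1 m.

Apply Snell's law at each interface; in layer i the horizontal offset is hᵢ·tan θᵢ.
Layer 1: θ = 7.70°; offset = 3.1·tan 7.70° = 0.419 m.
Layer 2: sin θ = 935·sin 7.7°/398 = 0.3148, θ = 18.35°; offset = 23.9·tan 18.35° = 7.926 m.
Layer 3: sin θ = 1942·sin 7.7°/398 = 0.6538, θ = 40.83°; offset = 5.5·tan 40.83° = 4.752 m.
Σ offsets = 13.097 m.

13.1 m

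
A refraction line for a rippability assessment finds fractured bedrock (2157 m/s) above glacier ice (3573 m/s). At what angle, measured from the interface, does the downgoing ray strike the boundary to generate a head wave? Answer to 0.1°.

Critical incidence: sin θ_c = V₁/V₂ = 2157/3573 = 0.6037.
θ_c = arcsin 0.6037 = 37.13°.
Measured from the interface: 90° − 37.13° = 52.87°.

52.9°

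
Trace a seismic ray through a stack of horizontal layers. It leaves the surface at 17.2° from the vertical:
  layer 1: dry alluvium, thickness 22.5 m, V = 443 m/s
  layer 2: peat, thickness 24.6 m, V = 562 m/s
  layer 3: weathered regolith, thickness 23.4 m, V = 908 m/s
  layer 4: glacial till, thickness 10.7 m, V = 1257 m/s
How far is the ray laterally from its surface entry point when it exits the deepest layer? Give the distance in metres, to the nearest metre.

Ray parameter p = sin 17.2° / 443 m/s = 6.6751e-04 s/m.
Layer 1: θ = 17.20°; offset = 22.5·tan 17.20° = 6.965 m.
Layer 2: sin θ = p·562 = 0.3751 → θ = 22.03°; offset = 24.6·tan 22.03° = 9.956 m.
Layer 3: sin θ = p·908 = 0.6061 → θ = 37.31°; offset = 23.4·tan 37.31° = 17.831 m.
Layer 4: sin θ = p·1257 = 0.8391 → θ = 57.04°; offset = 10.7·tan 57.04° = 16.503 m.
Total horizontal offset = 51.254 m.

51 m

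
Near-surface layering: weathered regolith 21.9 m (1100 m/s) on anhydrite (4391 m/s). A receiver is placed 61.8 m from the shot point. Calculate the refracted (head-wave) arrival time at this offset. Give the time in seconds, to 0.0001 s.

t = x/V₂ + 2h·√(V₂²−V₁²)/(V₁V₂).
√(V₂²−V₁²) = √(4391²−1100²) = 4251.0 m/s; delay term = 2·21.9·4251.0/(1100·4391) = 0.03855 s.
t = 61.8/4391 + 0.03855 = 0.05262 s.

0.0526 s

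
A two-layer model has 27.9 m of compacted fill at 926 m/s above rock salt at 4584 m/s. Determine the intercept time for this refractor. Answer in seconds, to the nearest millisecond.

θ_c = arcsin(V₁/V₂) = arcsin(926/4584) = 11.65°; cos θ_c = 0.9794.
tᵢ = 2h·cos θ_c / V₁ = 2·27.9·0.9794 / 926 = 0.05902 s.

0.059 s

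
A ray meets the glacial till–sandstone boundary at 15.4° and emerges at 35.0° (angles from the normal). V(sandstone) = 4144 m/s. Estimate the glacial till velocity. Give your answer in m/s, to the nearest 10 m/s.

Snell's law: sin 15.4°/V₁ = sin 35.0°/V₂.
V₁ = V₂·sin 15.4°/sin 35.0° = 4144 × 0.4630 = 1918.60 m/s.

1920 m/s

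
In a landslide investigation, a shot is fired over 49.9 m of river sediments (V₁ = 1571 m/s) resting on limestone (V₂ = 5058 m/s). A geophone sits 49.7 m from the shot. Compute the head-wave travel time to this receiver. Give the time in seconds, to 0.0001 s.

0.0702 s

θ_c = arcsin(V₁/V₂) = arcsin(1571/5058) = 18.10°, cos θ_c = 0.9505.
Intercept time tᵢ = 2h cos θ_c / V₁ = 2·49.9·0.9505/1571 = 0.06038 s.
t = x/V₂ + tᵢ = 49.7/5058 + 0.06038 = 0.07021 s.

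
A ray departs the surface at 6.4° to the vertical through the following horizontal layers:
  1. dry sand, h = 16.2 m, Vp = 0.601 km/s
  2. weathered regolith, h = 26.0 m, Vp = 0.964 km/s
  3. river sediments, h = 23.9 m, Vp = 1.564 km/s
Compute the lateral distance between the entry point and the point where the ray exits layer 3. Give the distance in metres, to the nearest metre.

Ray parameter p = sin 6.4° / 0.601 km/s = 1.8547e-01 s/km.
Layer 1: θ = 6.40°; offset = 16.2·tan 6.40° = 1.817 m.
Layer 2: sin θ = p·0.964 = 0.1788 → θ = 10.30°; offset = 26.0·tan 10.30° = 4.725 m.
Layer 3: sin θ = p·1.564 = 0.2901 → θ = 16.86°; offset = 23.9·tan 16.86° = 7.244 m.
Total horizontal offset = 13.786 m.

14 m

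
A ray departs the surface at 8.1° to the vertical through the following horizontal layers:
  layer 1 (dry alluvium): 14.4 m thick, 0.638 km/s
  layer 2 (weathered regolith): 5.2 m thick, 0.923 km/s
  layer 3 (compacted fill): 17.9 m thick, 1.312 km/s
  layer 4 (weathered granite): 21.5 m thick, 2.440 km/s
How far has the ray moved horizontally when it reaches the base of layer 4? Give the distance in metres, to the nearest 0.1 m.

Apply Snell's law at each interface; in layer i the horizontal offset is hᵢ·tan θᵢ.
Layer 1: θ = 8.10°; offset = 14.4·tan 8.10° = 2.049 m.
Layer 2: sin θ = 0.923·sin 8.1°/0.638 = 0.2038, θ = 11.76°; offset = 5.2·tan 11.76° = 1.083 m.
Layer 3: sin θ = 1.312·sin 8.1°/0.638 = 0.2898, θ = 16.84°; offset = 17.9·tan 16.84° = 5.419 m.
Layer 4: sin θ = 2.440·sin 8.1°/0.638 = 0.5389, θ = 32.61°; offset = 21.5·tan 32.61° = 13.753 m.
Σ offsets = 22.305 m.

22.3 m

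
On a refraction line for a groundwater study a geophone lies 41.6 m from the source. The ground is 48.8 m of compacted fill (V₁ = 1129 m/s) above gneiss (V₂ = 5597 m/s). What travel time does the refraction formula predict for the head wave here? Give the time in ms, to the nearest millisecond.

θ_c = arcsin(V₁/V₂) = arcsin(1129/5597) = 11.64°, cos θ_c = 0.9794.
Intercept time tᵢ = 2h cos θ_c / V₁ = 2·48.8·0.9794/1129 = 0.08467 s.
t = x/V₂ + tᵢ = 41.6/5597 + 0.08467 = 0.09210 s.

92 ms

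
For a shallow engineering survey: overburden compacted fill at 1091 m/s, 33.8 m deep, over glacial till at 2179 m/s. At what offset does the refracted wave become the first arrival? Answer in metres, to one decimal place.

117.2 m

θ_c = arcsin(1091/2179) = 30.05°, so cos θ_c = 0.8656 and tᵢ = 2h cos θ_c/V₁ = 0.0536 s.
At crossover x/V₁ = x/V₂ + tᵢ ⇒ x = tᵢ/(1/V₁ − 1/V₂) = 0.05364/(9.1659e-04 − 4.5893e-04) = 117.19 m.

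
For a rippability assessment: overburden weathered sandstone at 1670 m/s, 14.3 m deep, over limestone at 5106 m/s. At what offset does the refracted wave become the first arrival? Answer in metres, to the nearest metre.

40 m

θ_c = arcsin(1670/5106) = 19.09°, so cos θ_c = 0.9450 and tᵢ = 2h cos θ_c/V₁ = 0.0162 s.
At crossover x/V₁ = x/V₂ + tᵢ ⇒ x = tᵢ/(1/V₁ − 1/V₂) = 0.01618/(5.9880e-04 − 1.9585e-04) = 40.16 m.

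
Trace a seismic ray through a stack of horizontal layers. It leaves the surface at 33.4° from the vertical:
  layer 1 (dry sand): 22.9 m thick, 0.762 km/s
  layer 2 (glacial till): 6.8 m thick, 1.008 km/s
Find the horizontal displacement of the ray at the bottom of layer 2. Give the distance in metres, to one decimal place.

22.3 m

Ray parameter p = sin 33.4° / 0.762 km/s = 7.2242e-01 s/km.
Layer 1: θ = 33.40°; offset = 22.9·tan 33.40° = 15.100 m.
Layer 2: sin θ = p·1.008 = 0.7282 → θ = 46.74°; offset = 6.8·tan 46.74° = 7.225 m.
Σ offsets = 22.325 m.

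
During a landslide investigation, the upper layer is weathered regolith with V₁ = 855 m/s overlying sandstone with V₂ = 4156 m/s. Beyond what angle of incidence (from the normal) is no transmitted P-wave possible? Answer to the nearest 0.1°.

11.9°

At critical incidence the refracted ray runs along the interface (θ₂ = 90°), so sin θ_c = V₁/V₂.
θ_c = arcsin(855/4156) = arcsin 0.2057 = 11.87°.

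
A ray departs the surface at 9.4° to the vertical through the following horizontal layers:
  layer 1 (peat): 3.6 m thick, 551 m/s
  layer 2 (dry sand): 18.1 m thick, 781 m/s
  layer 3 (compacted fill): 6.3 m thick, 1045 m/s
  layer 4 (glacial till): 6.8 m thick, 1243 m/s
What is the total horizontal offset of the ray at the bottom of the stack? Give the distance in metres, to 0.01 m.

Apply Snell's law at each interface; in layer i the horizontal offset is hᵢ·tan θᵢ.
Layer 1: θ = 9.40°; offset = 3.6·tan 9.40° = 0.5960 m.
Layer 2: sin θ = 781·sin 9.4°/551 = 0.2315, θ = 13.39°; offset = 18.1·tan 13.39° = 4.3072 m.
Layer 3: sin θ = 1045·sin 9.4°/551 = 0.3098, θ = 18.04°; offset = 6.3·tan 18.04° = 2.0524 m.
Layer 4: sin θ = 1243·sin 9.4°/551 = 0.3684, θ = 21.62°; offset = 6.8·tan 21.62° = 2.6950 m.
Summing the layer offsets gives 9.6506 m.

9.65 m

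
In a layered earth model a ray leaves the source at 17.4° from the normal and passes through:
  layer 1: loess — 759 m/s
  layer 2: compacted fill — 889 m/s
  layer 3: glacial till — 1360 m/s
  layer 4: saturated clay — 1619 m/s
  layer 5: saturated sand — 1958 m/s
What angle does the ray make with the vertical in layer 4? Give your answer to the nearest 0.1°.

Snell's law across each interface conserves sin θ / V, so sin θ_4 = V_4·sin θ₁/V₁.
sin θ_4 = 1619 × sin 17.4° / 759 = 0.6379.
θ_4 = 39.63° from the vertical.

39.6°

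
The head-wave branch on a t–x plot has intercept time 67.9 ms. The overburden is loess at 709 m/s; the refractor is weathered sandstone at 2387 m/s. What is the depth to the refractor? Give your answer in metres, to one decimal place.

h = tᵢ·V₁·V₂ / (2·√(V₂²−V₁²)).
√(V₂²−V₁²) = √(2387² − 709²) = 2279.3 m/s.
h = 0.0679 s × 709 × 2387 / (2 × 2279.3) = 25.21 m.

25.2 m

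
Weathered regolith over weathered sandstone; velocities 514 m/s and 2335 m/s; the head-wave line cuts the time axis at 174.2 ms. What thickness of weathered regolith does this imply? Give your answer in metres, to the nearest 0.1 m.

θ_c = arcsin(514/2335) = 12.72°; cos θ_c = 0.9755.
tᵢ = 2h cos θ_c/V₁ ⇒ h = tᵢ·V₁/(2 cos θ_c) = 0.1742·514/(2·0.9755) = 45.90 m.

45.9 m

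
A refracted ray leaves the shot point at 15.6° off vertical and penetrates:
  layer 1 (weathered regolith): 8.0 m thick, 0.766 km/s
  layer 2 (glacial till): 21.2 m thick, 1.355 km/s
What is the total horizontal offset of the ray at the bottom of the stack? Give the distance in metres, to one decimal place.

13.7 m

p = sin θ₁/V₁ = sin 15.6°/0.766 = 3.5107e-01 s/km is conserved through the stack.
Layer 1: θ = 15.60°; offset = 8.0·tan 15.60° = 2.234 m.
Layer 2: sin θ = p·1.355 = 0.4757 → θ = 28.40°; offset = 21.2·tan 28.40° = 11.465 m.
Summing the layer offsets gives 13.699 m.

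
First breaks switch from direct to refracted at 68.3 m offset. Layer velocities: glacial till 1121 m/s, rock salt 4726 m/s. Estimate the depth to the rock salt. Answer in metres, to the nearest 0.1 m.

26.8 m

x_cross = 2h·√((V₂+V₁)/(V₂−V₁)) → h = x_cross / (2·√((V₂+V₁)/(V₂−V₁))).
√((V₂+V₁)/(V₂−V₁)) = √((4726+1121)/(4726−1121)) = 1.2735.
h = 68.3 / (2·1.2735) = 26.81 m.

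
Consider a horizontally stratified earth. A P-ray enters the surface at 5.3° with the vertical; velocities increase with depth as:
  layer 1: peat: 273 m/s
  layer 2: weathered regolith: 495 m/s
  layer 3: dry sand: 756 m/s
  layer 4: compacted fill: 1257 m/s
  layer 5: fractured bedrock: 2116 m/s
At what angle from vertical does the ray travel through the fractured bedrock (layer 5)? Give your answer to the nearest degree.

46°

Ray parameter p = sin 5.3° / 273 = 3.3835e-04 s/m.
sin θ_5 = p·V_5 = 3.3835e-04 × 2116 = 0.7160.
θ_5 = 45.72° from the vertical.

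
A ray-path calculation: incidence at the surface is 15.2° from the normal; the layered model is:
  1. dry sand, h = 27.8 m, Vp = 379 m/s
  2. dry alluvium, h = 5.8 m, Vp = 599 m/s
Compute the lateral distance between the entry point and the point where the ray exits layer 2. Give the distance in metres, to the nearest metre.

Apply Snell's law at each interface; in layer i the horizontal offset is hᵢ·tan θᵢ.
Layer 1: θ = 15.20°; offset = 27.8·tan 15.20° = 7.553 m.
Layer 2: sin θ = 599·sin 15.2°/379 = 0.4144, θ = 24.48°; offset = 5.8·tan 24.48° = 2.641 m.
Total horizontal offset = 10.194 m.

10 m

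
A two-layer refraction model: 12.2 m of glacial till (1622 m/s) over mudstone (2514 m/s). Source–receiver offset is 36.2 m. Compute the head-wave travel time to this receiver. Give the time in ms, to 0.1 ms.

θ_c = arcsin(V₁/V₂) = arcsin(1622/2514) = 40.18°, cos θ_c = 0.7640.
Intercept time tᵢ = 2h cos θ_c / V₁ = 2·12.2·0.7640/1622 = 0.01149 s.
t = x/V₂ + tᵢ = 36.2/2514 + 0.01149 = 0.02589 s.

25.9 ms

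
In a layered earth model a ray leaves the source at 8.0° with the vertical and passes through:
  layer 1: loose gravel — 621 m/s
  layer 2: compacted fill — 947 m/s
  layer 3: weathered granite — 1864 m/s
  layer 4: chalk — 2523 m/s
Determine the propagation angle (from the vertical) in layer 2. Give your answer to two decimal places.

12.25°

Snell's law across each interface conserves sin θ / V, so sin θ_2 = V_2·sin θ₁/V₁.
sin θ_2 = 947 × sin 8.0° / 621 = 0.2122.
θ_2 = 12.25° from the vertical.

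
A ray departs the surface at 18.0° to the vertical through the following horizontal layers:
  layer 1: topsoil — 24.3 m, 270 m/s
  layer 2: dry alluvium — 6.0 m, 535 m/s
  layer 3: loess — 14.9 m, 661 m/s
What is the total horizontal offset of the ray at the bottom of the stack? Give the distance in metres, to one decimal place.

29.8 m

p = sin θ₁/V₁ = sin 18.0°/270 = 1.1445e-03 s/m is conserved through the stack.
Layer 1: θ = 18.00°; offset = 24.3·tan 18.00° = 7.896 m.
Layer 2: sin θ = p·535 = 0.6123 → θ = 37.76°; offset = 6.0·tan 37.76° = 4.647 m.
Layer 3: sin θ = p·661 = 0.7565 → θ = 49.16°; offset = 14.9·tan 49.16° = 17.236 m.
Summing the layer offsets gives 29.779 m.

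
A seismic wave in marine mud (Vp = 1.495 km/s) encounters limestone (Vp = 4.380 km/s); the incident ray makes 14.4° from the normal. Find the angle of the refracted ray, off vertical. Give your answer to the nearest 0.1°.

46.8°

Snell's law: sin θ₂ = (V₂/V₁)·sin θ₁ = (4.380/1.495)·sin 14.4° = 0.7286.
θ₂ = arcsin 0.7286 = 46.77° from the normal.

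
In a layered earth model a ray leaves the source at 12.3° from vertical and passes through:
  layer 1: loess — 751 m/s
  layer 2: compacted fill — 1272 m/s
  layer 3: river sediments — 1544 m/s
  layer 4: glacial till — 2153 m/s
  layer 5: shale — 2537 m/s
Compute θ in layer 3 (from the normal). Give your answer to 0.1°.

26.0°

Ray parameter p = sin 12.3° / 751 = 2.8366e-04 s/m.
sin θ_3 = p·V_3 = 2.8366e-04 × 1544 = 0.4380.
θ_3 = 25.97° from the vertical.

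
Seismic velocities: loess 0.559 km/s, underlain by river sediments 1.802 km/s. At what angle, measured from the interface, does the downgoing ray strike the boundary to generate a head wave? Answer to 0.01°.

71.93°

At critical incidence the refracted ray runs along the interface (θ₂ = 90°), so sin θ_c = V₁/V₂.
θ_c = arcsin(0.559/1.802) = arcsin 0.3102 = 18.07°.
Measured from the interface: 90° − 18.07° = 71.93°.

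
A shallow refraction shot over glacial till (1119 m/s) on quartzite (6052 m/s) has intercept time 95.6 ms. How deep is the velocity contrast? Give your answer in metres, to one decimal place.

54.4 m

h = tᵢ·V₁·V₂ / (2·√(V₂²−V₁²)).
√(V₂²−V₁²) = √(6052² − 1119²) = 5947.7 m/s.
h = 0.0956 s × 1119 × 6052 / (2 × 5947.7) = 54.43 m.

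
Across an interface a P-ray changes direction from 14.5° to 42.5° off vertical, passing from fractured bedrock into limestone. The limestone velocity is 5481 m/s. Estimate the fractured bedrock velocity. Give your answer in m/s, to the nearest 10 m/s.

2030 m/s

sin 14.5° = 0.2504; sin 42.5° = 0.6756.
V₁ = V₂·(sin θ₁/sin θ₂) = 5481·(0.2504/0.6756) = 2031.31 m/s.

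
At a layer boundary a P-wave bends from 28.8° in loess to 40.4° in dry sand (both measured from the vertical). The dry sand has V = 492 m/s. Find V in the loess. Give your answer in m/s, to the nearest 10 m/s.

370 m/s

sin 28.8° = 0.4818; sin 40.4° = 0.6481.
V₁ = V₂·(sin θ₁/sin θ₂) = 492·(0.4818/0.6481) = 365.71 m/s.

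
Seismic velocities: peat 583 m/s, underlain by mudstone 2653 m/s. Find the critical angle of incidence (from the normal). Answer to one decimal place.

Critical incidence: sin θ_c = V₁/V₂ = 583/2653 = 0.2198.
θ_c = arcsin 0.2198 = 12.69°.

12.7°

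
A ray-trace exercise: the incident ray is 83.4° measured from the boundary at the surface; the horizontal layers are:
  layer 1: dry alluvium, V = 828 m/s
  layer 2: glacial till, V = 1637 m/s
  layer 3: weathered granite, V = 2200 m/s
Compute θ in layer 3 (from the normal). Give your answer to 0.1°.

From the normal: θ₁ = 90° − 83.4° = 6.6°.
Snell's law across each interface conserves sin θ / V, so sin θ_3 = V_3·sin θ₁/V₁.
sin θ_3 = 2200 × sin 6.6° / 828 = 0.3054.
θ_3 = 17.78° from the vertical.

17.8°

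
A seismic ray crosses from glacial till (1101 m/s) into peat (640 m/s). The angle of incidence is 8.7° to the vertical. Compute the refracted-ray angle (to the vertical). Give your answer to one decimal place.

5.0°

Snell's law: sin θ₂ = (V₂/V₁)·sin θ₁ = (640/1101)·sin 8.7° = 0.0879.
θ₂ = sin⁻¹(0.0879) = 5.04° (from vertical).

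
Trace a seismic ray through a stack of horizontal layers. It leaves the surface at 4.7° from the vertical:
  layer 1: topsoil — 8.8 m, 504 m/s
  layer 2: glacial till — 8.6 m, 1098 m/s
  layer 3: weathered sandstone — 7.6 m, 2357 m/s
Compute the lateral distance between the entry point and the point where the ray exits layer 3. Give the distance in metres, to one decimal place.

p = sin θ₁/V₁ = sin 4.7°/504 = 1.6258e-04 s/m is conserved through the stack.
Layer 1: θ = 4.70°; offset = 8.8·tan 4.70° = 0.723 m.
Layer 2: sin θ = p·1098 = 0.1785 → θ = 10.28°; offset = 8.6·tan 10.28° = 1.560 m.
Layer 3: sin θ = p·2357 = 0.3832 → θ = 22.53°; offset = 7.6·tan 22.53° = 3.153 m.
Summing the layer offsets gives 5.437 m.

5.4 m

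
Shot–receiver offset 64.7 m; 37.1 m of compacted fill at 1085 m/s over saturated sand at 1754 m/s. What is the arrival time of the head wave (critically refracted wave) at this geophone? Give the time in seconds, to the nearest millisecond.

t = x/V₂ + 2h·√(V₂²−V₁²)/(V₁V₂).
√(V₂²−V₁²) = √(1754²−1085²) = 1378.1 m/s; delay term = 2·37.1·1378.1/(1085·1754) = 0.05373 s.
t = 64.7/1754 + 0.05373 = 0.09062 s.

0.091 s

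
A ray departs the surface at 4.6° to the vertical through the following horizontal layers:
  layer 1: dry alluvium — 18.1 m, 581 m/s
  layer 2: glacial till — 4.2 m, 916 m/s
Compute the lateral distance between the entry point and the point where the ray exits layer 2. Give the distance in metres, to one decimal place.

2.0 m

Ray parameter p = sin 4.6° / 581 m/s = 1.3804e-04 s/m.
Layer 1: θ = 4.60°; offset = 18.1·tan 4.60° = 1.456 m.
Layer 2: sin θ = p·916 = 0.1264 → θ = 7.26°; offset = 4.2·tan 7.26° = 0.535 m.
Total horizontal offset = 1.992 m.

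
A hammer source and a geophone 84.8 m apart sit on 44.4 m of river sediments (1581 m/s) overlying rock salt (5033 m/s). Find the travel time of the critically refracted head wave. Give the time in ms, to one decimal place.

70.2 ms

θ_c = arcsin(V₁/V₂) = arcsin(1581/5033) = 18.31°, cos θ_c = 0.9494.
Intercept time tᵢ = 2h cos θ_c / V₁ = 2·44.4·0.9494/1581 = 0.05332 s.
t = x/V₂ + tᵢ = 84.8/5033 + 0.05332 = 0.07017 s.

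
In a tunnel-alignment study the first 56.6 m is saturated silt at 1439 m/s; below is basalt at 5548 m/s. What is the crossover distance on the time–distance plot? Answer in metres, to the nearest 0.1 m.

147.6 m

θ_c = arcsin(1439/5548) = 15.03°, so cos θ_c = 0.9658 and tᵢ = 2h cos θ_c/V₁ = 0.0760 s.
At crossover x/V₁ = x/V₂ + tᵢ ⇒ x = tᵢ/(1/V₁ − 1/V₂) = 0.07597/(6.9493e-04 − 1.8025e-04) = 147.61 m.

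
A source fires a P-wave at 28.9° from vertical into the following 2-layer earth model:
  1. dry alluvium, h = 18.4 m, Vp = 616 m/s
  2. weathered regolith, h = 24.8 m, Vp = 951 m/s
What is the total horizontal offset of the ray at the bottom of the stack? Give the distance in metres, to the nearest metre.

p = sin θ₁/V₁ = sin 28.9°/616 = 7.8455e-04 s/m is conserved through the stack.
Layer 1: θ = 28.90°; offset = 18.4·tan 28.90° = 10.157 m.
Layer 2: sin θ = p·951 = 0.7461 → θ = 48.25°; offset = 24.8·tan 48.25° = 27.790 m.
Σ offsets = 37.948 m.

38 m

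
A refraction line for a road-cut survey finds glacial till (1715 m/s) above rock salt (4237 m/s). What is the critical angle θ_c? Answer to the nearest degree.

Critical incidence: sin θ_c = V₁/V₂ = 1715/4237 = 0.4048.
θ_c = arcsin 0.4048 = 23.88°.

24°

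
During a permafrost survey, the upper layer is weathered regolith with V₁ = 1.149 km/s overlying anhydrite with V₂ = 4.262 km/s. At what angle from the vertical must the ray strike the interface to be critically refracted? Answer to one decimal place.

15.6°

Critical incidence: sin θ_c = V₁/V₂ = 1.149/4.262 = 0.2696.
θ_c = arcsin 0.2696 = 15.64°.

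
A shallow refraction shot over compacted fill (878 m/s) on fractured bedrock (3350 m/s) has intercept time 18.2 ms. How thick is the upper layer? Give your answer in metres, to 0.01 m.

θ_c = arcsin(878/3350) = 15.19°; cos θ_c = 0.9650.
tᵢ = 2h cos θ_c/V₁ ⇒ h = tᵢ·V₁/(2 cos θ_c) = 0.0182·878/(2·0.9650) = 8.28 m.

8.28 m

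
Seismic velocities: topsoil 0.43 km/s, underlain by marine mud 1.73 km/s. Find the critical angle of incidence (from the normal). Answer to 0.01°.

Critical incidence: sin θ_c = V₁/V₂ = 0.43/1.73 = 0.2486.
θ_c = arcsin 0.2486 = 14.39°.

14.39°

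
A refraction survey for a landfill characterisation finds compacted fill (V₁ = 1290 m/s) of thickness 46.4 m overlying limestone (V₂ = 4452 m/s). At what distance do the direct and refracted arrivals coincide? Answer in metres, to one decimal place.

θ_c = arcsin(1290/4452) = 16.84°, so cos θ_c = 0.9571 and tᵢ = 2h cos θ_c/V₁ = 0.0689 s.
At crossover x/V₁ = x/V₂ + tᵢ ⇒ x = tᵢ/(1/V₁ − 1/V₂) = 0.06885/(7.7519e-04 − 2.2462e-04) = 125.05 m.

125.1 m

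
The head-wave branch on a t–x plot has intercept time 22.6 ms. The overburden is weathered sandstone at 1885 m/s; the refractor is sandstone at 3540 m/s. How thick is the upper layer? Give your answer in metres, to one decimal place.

25.2 m

θ_c = arcsin(1885/3540) = 32.17°; cos θ_c = 0.8464.
tᵢ = 2h cos θ_c/V₁ ⇒ h = tᵢ·V₁/(2 cos θ_c) = 0.0226·1885/(2·0.8464) = 25.16 m.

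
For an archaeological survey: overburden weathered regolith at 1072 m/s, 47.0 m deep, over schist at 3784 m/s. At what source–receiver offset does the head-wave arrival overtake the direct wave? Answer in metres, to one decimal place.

125.8 m

θ_c = arcsin(1072/3784) = 16.46°, so cos θ_c = 0.9590 and tᵢ = 2h cos θ_c/V₁ = 0.0841 s.
At crossover x/V₁ = x/V₂ + tᵢ ⇒ x = tᵢ/(1/V₁ − 1/V₂) = 0.08409/(9.3284e-04 − 2.6427e-04) = 125.78 m.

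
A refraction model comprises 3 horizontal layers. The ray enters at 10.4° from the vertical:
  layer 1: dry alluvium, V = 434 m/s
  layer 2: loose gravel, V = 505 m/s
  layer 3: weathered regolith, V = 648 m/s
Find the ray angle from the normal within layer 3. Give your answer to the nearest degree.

16°

Ray parameter p = sin 10.4° / 434 = 4.1594e-04 s/m.
sin θ_3 = p·V_3 = 4.1594e-04 × 648 = 0.2695.
θ_3 = arcsin 0.2695 = 15.64°.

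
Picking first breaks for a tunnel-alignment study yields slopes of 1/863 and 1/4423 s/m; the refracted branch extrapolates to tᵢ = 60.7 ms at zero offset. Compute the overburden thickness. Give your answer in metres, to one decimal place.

26.7 m

h = tᵢ·V₁·V₂ / (2·√(V₂²−V₁²)).
√(V₂²−V₁²) = √(4423² − 863²) = 4338.0 m/s.
h = 0.0607 s × 863 × 4423 / (2 × 4338.0) = 26.71 m.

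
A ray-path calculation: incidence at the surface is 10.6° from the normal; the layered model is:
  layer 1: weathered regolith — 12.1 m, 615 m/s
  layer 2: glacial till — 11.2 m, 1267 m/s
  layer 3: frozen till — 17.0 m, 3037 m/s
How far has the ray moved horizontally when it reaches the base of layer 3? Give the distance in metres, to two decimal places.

43.78 m

Ray parameter p = sin 10.6° / 615 m/s = 2.9911e-04 s/m.
Layer 1: θ = 10.60°; offset = 12.1·tan 10.60° = 2.2645 m.
Layer 2: sin θ = p·1267 = 0.3790 → θ = 22.27°; offset = 11.2·tan 22.27° = 4.5866 m.
Layer 3: sin θ = p·3037 = 0.9084 → θ = 65.28°; offset = 17.0·tan 65.28° = 36.9333 m.
Σ offsets = 43.7843 m.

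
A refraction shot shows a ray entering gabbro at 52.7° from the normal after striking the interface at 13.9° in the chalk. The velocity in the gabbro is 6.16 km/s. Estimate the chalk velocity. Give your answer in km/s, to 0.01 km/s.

1.86 km/s

Snell's law: sin 13.9°/V₁ = sin 52.7°/V₂.
V₁ = V₂·sin 13.9°/sin 52.7° = 6.16 × 0.3020 = 1.86 km/s.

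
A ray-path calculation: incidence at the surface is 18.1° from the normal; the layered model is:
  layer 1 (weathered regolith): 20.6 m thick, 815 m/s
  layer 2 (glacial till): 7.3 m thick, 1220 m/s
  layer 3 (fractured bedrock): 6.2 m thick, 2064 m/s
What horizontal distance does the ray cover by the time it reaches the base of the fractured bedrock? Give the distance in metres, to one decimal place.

18.5 m

p = sin θ₁/V₁ = sin 18.1°/815 = 3.8120e-04 s/m is conserved through the stack.
Layer 1: θ = 18.10°; offset = 20.6·tan 18.10° = 6.733 m.
Layer 2: sin θ = p·1220 = 0.4651 → θ = 27.71°; offset = 7.3·tan 27.71° = 3.835 m.
Layer 3: sin θ = p·2064 = 0.7868 → θ = 51.89°; offset = 6.2·tan 51.89° = 7.903 m.
Total horizontal offset = 18.471 m.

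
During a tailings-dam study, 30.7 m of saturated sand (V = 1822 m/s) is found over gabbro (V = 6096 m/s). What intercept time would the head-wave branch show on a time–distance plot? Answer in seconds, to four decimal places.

0.0322 s

tᵢ = 2h·√(V₂²−V₁²)/(V₁V₂).
√(V₂²−V₁²) = √(6096²−1822²) = 5817.3 m/s.
tᵢ = 2·30.7·5817.3/(1822·6096) = 0.03216 s.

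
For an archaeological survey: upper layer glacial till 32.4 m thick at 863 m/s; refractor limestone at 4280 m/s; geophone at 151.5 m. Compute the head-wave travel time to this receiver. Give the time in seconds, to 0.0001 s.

θ_c = arcsin(V₁/V₂) = arcsin(863/4280) = 11.63°, cos θ_c = 0.9795.
Intercept time tᵢ = 2h cos θ_c / V₁ = 2·32.4·0.9795/863 = 0.07354 s.
t = x/V₂ + tᵢ = 151.5/4280 + 0.07354 = 0.10894 s.

0.1089 s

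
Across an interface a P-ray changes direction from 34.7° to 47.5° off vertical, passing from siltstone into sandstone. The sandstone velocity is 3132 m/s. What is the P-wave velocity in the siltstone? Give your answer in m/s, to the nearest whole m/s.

Snell's law: sin 34.7°/V₁ = sin 47.5°/V₂.
V₁ = V₂·sin 34.7°/sin 47.5° = 3132 × 0.7721 = 2418.33 m/s.

2418 m/s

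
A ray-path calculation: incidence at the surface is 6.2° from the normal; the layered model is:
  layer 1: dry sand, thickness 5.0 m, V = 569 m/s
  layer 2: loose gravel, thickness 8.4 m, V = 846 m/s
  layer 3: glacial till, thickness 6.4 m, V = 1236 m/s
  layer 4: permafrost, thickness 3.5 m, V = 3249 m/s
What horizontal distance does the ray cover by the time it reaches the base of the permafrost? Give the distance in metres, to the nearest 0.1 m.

p = sin θ₁/V₁ = sin 6.2°/569 = 1.8981e-04 s/m is conserved through the stack.
Layer 1: θ = 6.20°; offset = 5.0·tan 6.20° = 0.543 m.
Layer 2: sin θ = p·846 = 0.1606 → θ = 9.24°; offset = 8.4·tan 9.24° = 1.367 m.
Layer 3: sin θ = p·1236 = 0.2346 → θ = 13.57°; offset = 6.4·tan 13.57° = 1.545 m.
Layer 4: sin θ = p·3249 = 0.6167 → θ = 38.07°; offset = 3.5·tan 38.07° = 2.742 m.
Σ offsets = 6.196 m.

6.2 m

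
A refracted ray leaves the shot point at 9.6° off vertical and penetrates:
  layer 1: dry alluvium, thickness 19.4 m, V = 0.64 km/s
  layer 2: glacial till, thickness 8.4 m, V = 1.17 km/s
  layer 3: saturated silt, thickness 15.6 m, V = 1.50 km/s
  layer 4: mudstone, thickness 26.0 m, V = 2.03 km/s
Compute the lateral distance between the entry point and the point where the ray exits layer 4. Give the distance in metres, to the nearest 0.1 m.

28.8 m

Apply Snell's law at each interface; in layer i the horizontal offset is hᵢ·tan θᵢ.
Layer 1: θ = 9.60°; offset = 19.4·tan 9.60° = 3.281 m.
Layer 2: sin θ = 1.17·sin 9.6°/0.64 = 0.3049, θ = 17.75°; offset = 8.4·tan 17.75° = 2.689 m.
Layer 3: sin θ = 1.50·sin 9.6°/0.64 = 0.3909, θ = 23.01°; offset = 15.6·tan 23.01° = 6.624 m.
Layer 4: sin θ = 2.03·sin 9.6°/0.64 = 0.5290, θ = 31.94°; offset = 26.0·tan 31.94° = 16.206 m.
Total horizontal offset = 28.801 m.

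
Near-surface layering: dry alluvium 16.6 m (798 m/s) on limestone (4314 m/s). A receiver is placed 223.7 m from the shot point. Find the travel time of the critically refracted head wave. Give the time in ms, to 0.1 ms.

92.7 ms

θ_c = arcsin(V₁/V₂) = arcsin(798/4314) = 10.66°, cos θ_c = 0.9827.
Intercept time tᵢ = 2h cos θ_c / V₁ = 2·16.6·0.9827/798 = 0.04089 s.
t = x/V₂ + tᵢ = 223.7/4314 + 0.04089 = 0.09274 s.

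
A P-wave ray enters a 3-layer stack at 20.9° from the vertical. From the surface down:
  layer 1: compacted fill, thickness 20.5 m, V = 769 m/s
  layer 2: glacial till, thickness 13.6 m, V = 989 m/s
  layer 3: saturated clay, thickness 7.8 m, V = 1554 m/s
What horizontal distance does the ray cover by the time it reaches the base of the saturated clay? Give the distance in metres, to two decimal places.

22.96 m

Apply Snell's law at each interface; in layer i the horizontal offset is hᵢ·tan θᵢ.
Layer 1: θ = 20.90°; offset = 20.5·tan 20.90° = 7.8282 m.
Layer 2: sin θ = 989·sin 20.9°/769 = 0.4588, θ = 27.31°; offset = 13.6·tan 27.31° = 7.0223 m.
Layer 3: sin θ = 1554·sin 20.9°/769 = 0.7209, θ = 46.13°; offset = 7.8·tan 46.13° = 8.1135 m.
Total horizontal offset = 22.9640 m.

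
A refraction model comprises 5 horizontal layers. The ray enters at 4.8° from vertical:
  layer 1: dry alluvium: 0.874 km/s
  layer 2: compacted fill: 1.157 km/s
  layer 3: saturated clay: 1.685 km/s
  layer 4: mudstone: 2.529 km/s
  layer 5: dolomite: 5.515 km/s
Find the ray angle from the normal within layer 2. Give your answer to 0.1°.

Snell's law across each interface conserves sin θ / V, so sin θ_2 = V_2·sin θ₁/V₁.
sin θ_2 = 1.157 × sin 4.8° / 0.874 = 0.1108.
θ_2 = 6.36° from the vertical.

6.4°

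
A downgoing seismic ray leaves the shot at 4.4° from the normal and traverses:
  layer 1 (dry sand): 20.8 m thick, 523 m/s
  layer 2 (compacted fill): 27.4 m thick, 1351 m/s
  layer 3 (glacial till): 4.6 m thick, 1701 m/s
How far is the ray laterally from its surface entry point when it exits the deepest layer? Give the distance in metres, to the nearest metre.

8 m

Apply Snell's law at each interface; in layer i the horizontal offset is hᵢ·tan θᵢ.
Layer 1: θ = 4.40°; offset = 20.8·tan 4.40° = 1.600 m.
Layer 2: sin θ = 1351·sin 4.4°/523 = 0.1982, θ = 11.43°; offset = 27.4·tan 11.43° = 5.540 m.
Layer 3: sin θ = 1701·sin 4.4°/523 = 0.2495, θ = 14.45°; offset = 4.6·tan 14.45° = 1.185 m.
Summing the layer offsets gives 8.326 m.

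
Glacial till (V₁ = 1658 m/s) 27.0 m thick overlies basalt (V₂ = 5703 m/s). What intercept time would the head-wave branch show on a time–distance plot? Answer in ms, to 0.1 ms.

31.2 ms

tᵢ = 2h·√(V₂²−V₁²)/(V₁V₂).
√(V₂²−V₁²) = √(5703²−1658²) = 5456.7 m/s.
tᵢ = 2·27.0·5456.7/(1658·5703) = 0.03116 s.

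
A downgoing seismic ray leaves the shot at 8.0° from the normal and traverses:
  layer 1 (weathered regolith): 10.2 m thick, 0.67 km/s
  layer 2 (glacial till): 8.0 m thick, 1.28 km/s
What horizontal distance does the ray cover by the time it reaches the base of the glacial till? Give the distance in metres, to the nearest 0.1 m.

p = sin θ₁/V₁ = sin 8.0°/0.67 = 2.0772e-01 s/km is conserved through the stack.
Layer 1: θ = 8.00°; offset = 10.2·tan 8.00° = 1.434 m.
Layer 2: sin θ = p·1.28 = 0.2659 → θ = 15.42°; offset = 8.0·tan 15.42° = 2.206 m.
Σ offsets = 3.640 m.

3.6 m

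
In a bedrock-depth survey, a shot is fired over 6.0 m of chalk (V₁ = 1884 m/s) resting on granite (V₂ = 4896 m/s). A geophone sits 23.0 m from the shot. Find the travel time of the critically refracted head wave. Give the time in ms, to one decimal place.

θ_c = arcsin(V₁/V₂) = arcsin(1884/4896) = 22.63°, cos θ_c = 0.9230.
Intercept time tᵢ = 2h cos θ_c / V₁ = 2·6.0·0.9230/1884 = 0.00588 s.
t = x/V₂ + tᵢ = 23.0/4896 + 0.00588 = 0.01058 s.

10.6 ms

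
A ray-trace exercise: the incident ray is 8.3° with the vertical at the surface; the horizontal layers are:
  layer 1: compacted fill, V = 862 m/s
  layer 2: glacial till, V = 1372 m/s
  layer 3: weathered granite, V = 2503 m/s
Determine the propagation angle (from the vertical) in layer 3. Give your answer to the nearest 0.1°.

Snell's law across each interface conserves sin θ / V, so sin θ_3 = V_3·sin θ₁/V₁.
sin θ_3 = 2503 × sin 8.3° / 862 = 0.4192.
θ_3 = 24.78° from the vertical.

24.8°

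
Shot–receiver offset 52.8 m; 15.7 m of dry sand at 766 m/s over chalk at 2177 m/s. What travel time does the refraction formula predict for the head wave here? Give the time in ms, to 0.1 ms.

t = x/V₂ + 2h·√(V₂²−V₁²)/(V₁V₂).
√(V₂²−V₁²) = √(2177²−766²) = 2037.8 m/s; delay term = 2·15.7·2037.8/(766·2177) = 0.03837 s.
t = 52.8/2177 + 0.03837 = 0.06262 s.

62.6 ms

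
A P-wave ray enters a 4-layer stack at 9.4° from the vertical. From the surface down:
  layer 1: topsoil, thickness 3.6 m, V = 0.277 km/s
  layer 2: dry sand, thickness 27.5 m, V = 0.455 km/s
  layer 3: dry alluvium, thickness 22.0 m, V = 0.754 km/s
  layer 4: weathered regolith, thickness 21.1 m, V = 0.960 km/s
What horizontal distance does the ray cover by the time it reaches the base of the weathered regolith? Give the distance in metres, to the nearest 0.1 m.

33.7 m

p = sin θ₁/V₁ = sin 9.4°/0.277 = 5.8962e-01 s/km is conserved through the stack.
Layer 1: θ = 9.40°; offset = 3.6·tan 9.40° = 0.596 m.
Layer 2: sin θ = p·0.455 = 0.2683 → θ = 15.56°; offset = 27.5·tan 15.56° = 7.658 m.
Layer 3: sin θ = p·0.754 = 0.4446 → θ = 26.40°; offset = 22.0·tan 26.40° = 10.919 m.
Layer 4: sin θ = p·0.960 = 0.5660 → θ = 34.47°; offset = 21.1·tan 34.47° = 14.488 m.
Summing the layer offsets gives 33.661 m.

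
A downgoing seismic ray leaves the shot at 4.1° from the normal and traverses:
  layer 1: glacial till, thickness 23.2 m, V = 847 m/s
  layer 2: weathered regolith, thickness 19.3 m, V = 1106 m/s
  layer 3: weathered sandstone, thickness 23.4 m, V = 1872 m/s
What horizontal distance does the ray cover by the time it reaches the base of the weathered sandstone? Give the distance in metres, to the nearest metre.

Apply Snell's law at each interface; in layer i the horizontal offset is hᵢ·tan θᵢ.
Layer 1: θ = 4.10°; offset = 23.2·tan 4.10° = 1.663 m.
Layer 2: sin θ = 1106·sin 4.1°/847 = 0.0934, θ = 5.36°; offset = 19.3·tan 5.36° = 1.810 m.
Layer 3: sin θ = 1872·sin 4.1°/847 = 0.1580, θ = 9.09°; offset = 23.4·tan 9.09° = 3.745 m.
Summing the layer offsets gives 7.217 m.

7 m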